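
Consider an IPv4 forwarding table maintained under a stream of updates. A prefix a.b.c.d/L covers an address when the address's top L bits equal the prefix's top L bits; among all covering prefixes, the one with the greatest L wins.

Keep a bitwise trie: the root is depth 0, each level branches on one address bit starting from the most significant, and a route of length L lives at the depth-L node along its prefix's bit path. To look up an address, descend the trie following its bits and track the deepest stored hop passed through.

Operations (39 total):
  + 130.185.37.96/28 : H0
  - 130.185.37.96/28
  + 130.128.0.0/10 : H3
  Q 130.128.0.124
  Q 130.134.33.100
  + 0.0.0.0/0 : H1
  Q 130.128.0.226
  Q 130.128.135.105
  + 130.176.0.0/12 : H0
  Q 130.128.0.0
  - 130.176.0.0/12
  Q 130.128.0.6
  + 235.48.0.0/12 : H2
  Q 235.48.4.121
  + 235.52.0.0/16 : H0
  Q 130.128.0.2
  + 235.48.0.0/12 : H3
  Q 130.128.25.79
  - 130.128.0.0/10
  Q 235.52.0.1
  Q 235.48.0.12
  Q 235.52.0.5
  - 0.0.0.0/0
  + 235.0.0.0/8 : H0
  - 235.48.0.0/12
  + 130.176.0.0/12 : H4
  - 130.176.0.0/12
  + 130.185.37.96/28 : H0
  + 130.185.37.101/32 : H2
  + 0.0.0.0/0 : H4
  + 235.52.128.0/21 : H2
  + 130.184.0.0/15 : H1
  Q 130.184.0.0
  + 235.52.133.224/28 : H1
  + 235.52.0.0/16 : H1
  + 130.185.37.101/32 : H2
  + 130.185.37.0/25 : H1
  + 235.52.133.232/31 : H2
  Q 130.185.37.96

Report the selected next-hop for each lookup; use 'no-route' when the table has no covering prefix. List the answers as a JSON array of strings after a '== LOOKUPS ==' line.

Trace:
  add 130.185.37.96/28 -> H0 at depth 28
  - 130.185.37.96/28 clear@28
  add 130.128.0.0/10 -> H3 at depth 10
  ? 130.128.0.124  path d0:-→d1:-→d2:-→d3:-→d4:-→d5:-→d6:-→d7:-→d8:-→d9:-→d10:H3  best=H3
  ? 130.134.33.100  path d0:-→d1:-→d2:-→d3:-→d4:-→d5:-→d6:-→d7:-→d8:-→d9:-→d10:H3  best=H3
  add 0.0.0.0/0 -> H1 at depth 0
  ? 130.128.0.226  path d0:H1→d1:-→d2:-→d3:-→d4:-→d5:-→d6:-→d7:-→d8:-→d9:-→d10:H3  best=H3
  ? 130.128.135.105  path d0:H1→d1:-→d2:-→d3:-→d4:-→d5:-→d6:-→d7:-→d8:-→d9:-→d10:H3  best=H3
  add 130.176.0.0/12 -> H0 at depth 12
  ? 130.128.0.0  path d0:H1→d1:-→d2:-→d3:-→d4:-→d5:-→d6:-→d7:-→d8:-→d9:-→d10:H3  best=H3
  - 130.176.0.0/12 clear@12
  ? 130.128.0.6  path d0:H1→d1:-→d2:-→d3:-→d4:-→d5:-→d6:-→d7:-→d8:-→d9:-→d10:H3  best=H3
  add 235.48.0.0/12 -> H2 at depth 12
  ? 235.48.4.121  path d0:H1→d1:-→d2:-→d3:-→d4:-→d5:-→d6:-→d7:-→d8:-→d9:-→d10:-→d11:-→d12:H2  best=H2
  add 235.52.0.0/16 -> H0 at depth 16
  ? 130.128.0.2  path d0:H1→d1:-→d2:-→d3:-→d4:-→d5:-→d6:-→d7:-→d8:-→d9:-→d10:H3  best=H3
  add 235.48.0.0/12 -> H3 at depth 12
  ? 130.128.25.79  path d0:H1→d1:-→d2:-→d3:-→d4:-→d5:-→d6:-→d7:-→d8:-→d9:-→d10:H3  best=H3
  - 130.128.0.0/10 clear@10
  ? 235.52.0.1  path d0:H1→d1:-→d2:-→d3:-→d4:-→d5:-→d6:-→d7:-→d8:-→d9:-→d10:-→d11:-→d12:H3→d13:-→d14:-→d15:-→d16:H0  best=H0
  ? 235.48.0.12  path d0:H1→d1:-→d2:-→d3:-→d4:-→d5:-→d6:-→d7:-→d8:-→d9:-→d10:-→d11:-→d12:H3→d13:-  best=H3
  ? 235.52.0.5  path d0:H1→d1:-→d2:-→d3:-→d4:-→d5:-→d6:-→d7:-→d8:-→d9:-→d10:-→d11:-→d12:H3→d13:-→d14:-→d15:-→d16:H0  best=H0
  - 0.0.0.0/0 clear@0
  add 235.0.0.0/8 -> H0 at depth 8
  - 235.48.0.0/12 clear@12
  add 130.176.0.0/12 -> H4 at depth 12
  - 130.176.0.0/12 clear@12
  add 130.185.37.96/28 -> H0 at depth 28
  add 130.185.37.101/32 -> H2 at depth 32
  add 0.0.0.0/0 -> H4 at depth 0
  add 235.52.128.0/21 -> H2 at depth 21
  add 130.184.0.0/15 -> H1 at depth 15
  ? 130.184.0.0  path d0:H4→d1:-→d2:-→d3:-→d4:-→d5:-→d6:-→d7:-→d8:-→d9:-→d10:-→d11:-→d12:-→d13:-→d14:-→d15:H1  best=H1
  add 235.52.133.224/28 -> H1 at depth 28
  add 235.52.0.0/16 -> H1 at depth 16
  add 130.185.37.101/32 -> H2 at depth 32
  add 130.185.37.0/25 -> H1 at depth 25
  add 235.52.133.232/31 -> H2 at depth 31
  ? 130.185.37.96  path d0:H4→d1:-→d2:-→d3:-→d4:-→d5:-→d6:-→d7:-→d8:-→d9:-→d10:-→d11:-→d12:-→d13:-→d14:-→d15:H1→d16:-→d17:-→d18:-→d19:-→d20:-→d21:-→d22:-→d23:-→d24:-→d25:H1→d26:-→d27:-→d28:H0→d29:-  best=H0

== LOOKUPS ==
["H3","H3","H3","H3","H3","H3","H2","H3","H3","H0","H3","H0","H1","H0"]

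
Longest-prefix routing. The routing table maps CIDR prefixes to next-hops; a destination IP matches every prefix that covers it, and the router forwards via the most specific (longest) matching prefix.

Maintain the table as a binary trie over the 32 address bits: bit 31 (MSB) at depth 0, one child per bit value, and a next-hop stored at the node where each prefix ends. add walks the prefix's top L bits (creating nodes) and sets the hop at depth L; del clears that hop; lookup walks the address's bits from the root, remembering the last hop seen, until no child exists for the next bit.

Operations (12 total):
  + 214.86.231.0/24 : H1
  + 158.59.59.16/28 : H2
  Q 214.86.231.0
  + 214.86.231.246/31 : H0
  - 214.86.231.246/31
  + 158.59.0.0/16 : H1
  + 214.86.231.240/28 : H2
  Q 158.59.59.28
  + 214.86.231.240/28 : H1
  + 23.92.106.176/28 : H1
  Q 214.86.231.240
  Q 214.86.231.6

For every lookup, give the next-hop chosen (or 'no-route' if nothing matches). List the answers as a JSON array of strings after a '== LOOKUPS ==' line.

Process each operation:
  + 214.86.231.0/24 (H1) depth=24
  + 158.59.59.16/28 (H2) depth=28
  ? 214.86.231.0  path d0:-→d1:-→d2:-→d3:-→d4:-→d5:-→d6:-→d7:-→d8:-→d9:-→d10:-→d11:-→d12:-→d13:-→d14:-→d15:-→d16:-→d17:-→d18:-→d19:-→d20:-→d21:-→d22:-→d23:-→d24:H1  best=H1
  + 214.86.231.246/31 (H0) depth=31
  - 214.86.231.246/31 clear@31
  + 158.59.0.0/16 (H1) depth=16
  + 214.86.231.240/28 (H2) depth=28
  ? 158.59.59.28  path d0:-→d1:-→d2:-→d3:-→d4:-→d5:-→d6:-→d7:-→d8:-→d9:-→d10:-→d11:-→d12:-→d13:-→d14:-→d15:-→d16:H1→d17:-→d18:-→d19:-→d20:-→d21:-→d22:-→d23:-→d24:-→d25:-→d26:-→d27:-→d28:H2  best=H2
  + 214.86.231.240/28 (H1) depth=28
  + 23.92.106.176/28 (H1) depth=28
  ? 214.86.231.240  path d0:-→d1:-→d2:-→d3:-→d4:-→d5:-→d6:-→d7:-→d8:-→d9:-→d10:-→d11:-→d12:-→d13:-→d14:-→d15:-→d16:-→d17:-→d18:-→d19:-→d20:-→d21:-→d22:-→d23:-→d24:H1→d25:-→d26:-→d27:-→d28:H1→d29:-  best=H1
  ? 214.86.231.6  path d0:-→d1:-→d2:-→d3:-→d4:-→d5:-→d6:-→d7:-→d8:-→d9:-→d10:-→d11:-→d12:-→d13:-→d14:-→d15:-→d16:-→d17:-→d18:-→d19:-→d20:-→d21:-→d22:-→d23:-→d24:H1  best=H1

== LOOKUPS ==
["H1","H2","H1","H1"]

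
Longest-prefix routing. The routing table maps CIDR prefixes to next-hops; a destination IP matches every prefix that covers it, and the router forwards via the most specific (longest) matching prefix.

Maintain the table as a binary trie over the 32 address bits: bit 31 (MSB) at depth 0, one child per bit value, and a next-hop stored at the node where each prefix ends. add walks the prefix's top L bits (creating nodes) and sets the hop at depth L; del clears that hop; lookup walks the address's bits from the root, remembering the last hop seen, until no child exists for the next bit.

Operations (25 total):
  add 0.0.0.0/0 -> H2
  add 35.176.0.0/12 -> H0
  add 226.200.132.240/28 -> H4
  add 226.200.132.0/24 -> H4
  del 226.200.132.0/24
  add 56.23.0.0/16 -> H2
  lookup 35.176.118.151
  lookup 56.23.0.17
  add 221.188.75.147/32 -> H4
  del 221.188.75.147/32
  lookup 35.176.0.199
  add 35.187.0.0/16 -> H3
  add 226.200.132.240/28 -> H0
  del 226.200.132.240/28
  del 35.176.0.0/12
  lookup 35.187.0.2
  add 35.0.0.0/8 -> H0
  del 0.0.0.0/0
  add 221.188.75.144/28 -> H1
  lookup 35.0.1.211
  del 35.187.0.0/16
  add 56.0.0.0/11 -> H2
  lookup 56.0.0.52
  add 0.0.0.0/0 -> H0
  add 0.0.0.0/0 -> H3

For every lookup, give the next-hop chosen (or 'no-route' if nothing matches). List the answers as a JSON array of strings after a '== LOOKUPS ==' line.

Process each operation:
  add 0.0.0.0/0 -> H2 at depth 0
  add 35.176.0.0/12 -> H0 at depth 12
  add 226.200.132.240/28 -> H4 at depth 28
  add 226.200.132.0/24 -> H4 at depth 24
  del 226.200.132.0/24 (clear depth 24)
  add 56.23.0.0/16 -> H2 at depth 16
  Q 35.176.118.151: descend 001000111011 ; hops seen [H2,H0] ; pick H0
  Q 56.23.0.17: descend 0011100000010111 ; hops seen [H2,H2] ; pick H2
  add 221.188.75.147/32 -> H4 at depth 32
  del 221.188.75.147/32 (clear depth 32)
  Q 35.176.0.199: descend 001000111011 ; hops seen [H2,H0] ; pick H0
  add 35.187.0.0/16 -> H3 at depth 16
  add 226.200.132.240/28 -> H0 at depth 28
  del 226.200.132.240/28 (clear depth 28)
  del 35.176.0.0/12 (clear depth 12)
  Q 35.187.0.2: descend 0010001110111011 ; hops seen [H2,H3] ; pick H3
  add 35.0.0.0/8 -> H0 at depth 8
  del 0.0.0.0/0 (clear depth 0)
  add 221.188.75.144/28 -> H1 at depth 28
  Q 35.0.1.211: descend 00100011 ; hops seen [H0] ; pick H0
  del 35.187.0.0/16 (clear depth 16)
  add 56.0.0.0/11 -> H2 at depth 11
  Q 56.0.0.52: descend 00111000000 ; hops seen [H2] ; pick H2
  add 0.0.0.0/0 -> H0 at depth 0
  add 0.0.0.0/0 -> H3 at depth 0

== LOOKUPS ==
["H0","H2","H0","H3","H0","H2"]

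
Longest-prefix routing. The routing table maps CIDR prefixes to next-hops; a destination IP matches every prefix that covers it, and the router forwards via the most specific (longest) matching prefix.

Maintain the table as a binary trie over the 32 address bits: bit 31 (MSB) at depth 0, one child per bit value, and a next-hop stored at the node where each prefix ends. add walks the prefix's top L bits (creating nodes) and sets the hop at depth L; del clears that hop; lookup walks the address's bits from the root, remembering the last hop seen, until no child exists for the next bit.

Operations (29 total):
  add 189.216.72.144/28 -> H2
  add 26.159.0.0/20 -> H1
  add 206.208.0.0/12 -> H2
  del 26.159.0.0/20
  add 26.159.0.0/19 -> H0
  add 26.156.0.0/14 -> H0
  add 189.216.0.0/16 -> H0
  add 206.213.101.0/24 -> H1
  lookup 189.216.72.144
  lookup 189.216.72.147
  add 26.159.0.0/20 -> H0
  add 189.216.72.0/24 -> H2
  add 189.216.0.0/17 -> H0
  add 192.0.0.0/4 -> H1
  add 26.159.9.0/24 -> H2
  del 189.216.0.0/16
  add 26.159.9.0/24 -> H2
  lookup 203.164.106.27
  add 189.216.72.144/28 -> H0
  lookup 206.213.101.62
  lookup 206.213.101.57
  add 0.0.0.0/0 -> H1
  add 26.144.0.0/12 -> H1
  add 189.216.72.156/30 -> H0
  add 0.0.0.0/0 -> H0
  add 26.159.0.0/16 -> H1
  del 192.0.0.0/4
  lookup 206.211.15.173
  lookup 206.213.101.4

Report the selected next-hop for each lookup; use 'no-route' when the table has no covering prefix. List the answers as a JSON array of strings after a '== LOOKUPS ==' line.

Process each operation:
  add 189.216.72.144/28 -> H2 at depth 28
  add 26.159.0.0/20 -> H1 at depth 20
  add 206.208.0.0/12 -> H2 at depth 12
  - 26.159.0.0/20 clear@20
  add 26.159.0.0/19 -> H0 at depth 19
  add 26.156.0.0/14 -> H0 at depth 14
  add 189.216.0.0/16 -> H0 at depth 16
  add 206.213.101.0/24 -> H1 at depth 24
  ? 189.216.72.144  path d0:-→d1:-→d2:-→d3:-→d4:-→d5:-→d6:-→d7:-→d8:-→d9:-→d10:-→d11:-→d12:-→d13:-→d14:-→d15:-→d16:H0→d17:-→d18:-→d19:-→d20:-→d21:-→d22:-→d23:-→d24:-→d25:-→d26:-→d27:-→d28:H2  best=H2
  ? 189.216.72.147  path d0:-→d1:-→d2:-→d3:-→d4:-→d5:-→d6:-→d7:-→d8:-→d9:-→d10:-→d11:-→d12:-→d13:-→d14:-→d15:-→d16:H0→d17:-→d18:-→d19:-→d20:-→d21:-→d22:-→d23:-→d24:-→d25:-→d26:-→d27:-→d28:H2  best=H2
  add 26.159.0.0/20 -> H0 at depth 20
  add 189.216.72.0/24 -> H2 at depth 24
  add 189.216.0.0/17 -> H0 at depth 17
  add 192.0.0.0/4 -> H1 at depth 4
  add 26.159.9.0/24 -> H2 at depth 24
  - 189.216.0.0/16 clear@16
  add 26.159.9.0/24 -> H2 at depth 24
  ? 203.164.106.27  path d0:-→d1:-→d2:-→d3:-→d4:H1→d5:-  best=H1
  add 189.216.72.144/28 -> H0 at depth 28
  ? 206.213.101.62  path d0:-→d1:-→d2:-→d3:-→d4:H1→d5:-→d6:-→d7:-→d8:-→d9:-→d10:-→d11:-→d12:H2→d13:-→d14:-→d15:-→d16:-→d17:-→d18:-→d19:-→d20:-→d21:-→d22:-→d23:-→d24:H1  best=H1
  ? 206.213.101.57  path d0:-→d1:-→d2:-→d3:-→d4:H1→d5:-→d6:-→d7:-→d8:-→d9:-→d10:-→d11:-→d12:H2→d13:-→d14:-→d15:-→d16:-→d17:-→d18:-→d19:-→d20:-→d21:-→d22:-→d23:-→d24:H1  best=H1
  add 0.0.0.0/0 -> H1 at depth 0
  add 26.144.0.0/12 -> H1 at depth 12
  add 189.216.72.156/30 -> H0 at depth 30
  add 0.0.0.0/0 -> H0 at depth 0
  add 26.159.0.0/16 -> H1 at depth 16
  - 192.0.0.0/4 clear@4
  ? 206.211.15.173  path d0:H0→d1:-→d2:-→d3:-→d4:-→d5:-→d6:-→d7:-→d8:-→d9:-→d10:-→d11:-→d12:H2→d13:-  best=H2
  ? 206.213.101.4  path d0:H0→d1:-→d2:-→d3:-→d4:-→d5:-→d6:-→d7:-→d8:-→d9:-→d10:-→d11:-→d12:H2→d13:-→d14:-→d15:-→d16:-→d17:-→d18:-→d19:-→d20:-→d21:-→d22:-→d23:-→d24:H1  best=H1

== LOOKUPS ==
["H2","H2","H1","H1","H1","H2","H1"]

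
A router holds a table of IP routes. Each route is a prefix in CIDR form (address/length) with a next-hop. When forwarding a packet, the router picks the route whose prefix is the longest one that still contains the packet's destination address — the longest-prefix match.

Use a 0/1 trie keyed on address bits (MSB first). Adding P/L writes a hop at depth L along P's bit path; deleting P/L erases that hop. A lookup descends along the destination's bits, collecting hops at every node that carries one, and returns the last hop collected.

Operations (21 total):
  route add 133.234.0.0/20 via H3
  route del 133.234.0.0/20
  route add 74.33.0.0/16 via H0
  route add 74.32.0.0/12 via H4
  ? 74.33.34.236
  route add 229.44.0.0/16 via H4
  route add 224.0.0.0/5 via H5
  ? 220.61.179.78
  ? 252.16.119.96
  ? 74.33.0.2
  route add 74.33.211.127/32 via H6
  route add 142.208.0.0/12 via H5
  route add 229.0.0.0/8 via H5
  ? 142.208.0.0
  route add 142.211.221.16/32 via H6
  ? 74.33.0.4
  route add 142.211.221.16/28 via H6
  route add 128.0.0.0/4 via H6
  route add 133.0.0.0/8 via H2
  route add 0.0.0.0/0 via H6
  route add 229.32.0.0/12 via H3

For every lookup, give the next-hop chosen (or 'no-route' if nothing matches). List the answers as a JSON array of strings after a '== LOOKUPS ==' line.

Process each operation:
  add 133.234.0.0/20 -> H3 at depth 20
  del 133.234.0.0/20 (clear depth 20)
  add 74.33.0.0/16 -> H0 at depth 16
  add 74.32.0.0/12 -> H4 at depth 12
  lookup 74.33.34.236: bits 0100101000100001 walk d0:-→d1:-→d2:-→d3:-→d4:-→d5:-→d6:-→d7:-→d8:-→d9:-→d10:-→d11:-→d12:H4→d13:-→d14:-→d15:-→d16:H0 -> H0
  add 229.44.0.0/16 -> H4 at depth 16
  add 224.0.0.0/5 -> H5 at depth 5
  lookup 220.61.179.78: bits 11 walk d0:-→d1:-→d2:- -> no-route
  lookup 252.16.119.96: bits 111 walk d0:-→d1:-→d2:-→d3:- -> no-route
  lookup 74.33.0.2: bits 0100101000100001 walk d0:-→d1:-→d2:-→d3:-→d4:-→d5:-→d6:-→d7:-→d8:-→d9:-→d10:-→d11:-→d12:H4→d13:-→d14:-→d15:-→d16:H0 -> H0
  add 74.33.211.127/32 -> H6 at depth 32
  add 142.208.0.0/12 -> H5 at depth 12
  add 229.0.0.0/8 -> H5 at depth 8
  lookup 142.208.0.0: bits 100011101101 walk d0:-→d1:-→d2:-→d3:-→d4:-→d5:-→d6:-→d7:-→d8:-→d9:-→d10:-→d11:-→d12:H5 -> H5
  add 142.211.221.16/32 -> H6 at depth 32
  lookup 74.33.0.4: bits 0100101000100001 walk d0:-→d1:-→d2:-→d3:-→d4:-→d5:-→d6:-→d7:-→d8:-→d9:-→d10:-→d11:-→d12:H4→d13:-→d14:-→d15:-→d16:H0 -> H0
  add 142.211.221.16/28 -> H6 at depth 28
  add 128.0.0.0/4 -> H6 at depth 4
  add 133.0.0.0/8 -> H2 at depth 8
  add 0.0.0.0/0 -> H6 at depth 0
  add 229.32.0.0/12 -> H3 at depth 12

== LOOKUPS ==
["H0","no-route","no-route","H0","H5","H0"]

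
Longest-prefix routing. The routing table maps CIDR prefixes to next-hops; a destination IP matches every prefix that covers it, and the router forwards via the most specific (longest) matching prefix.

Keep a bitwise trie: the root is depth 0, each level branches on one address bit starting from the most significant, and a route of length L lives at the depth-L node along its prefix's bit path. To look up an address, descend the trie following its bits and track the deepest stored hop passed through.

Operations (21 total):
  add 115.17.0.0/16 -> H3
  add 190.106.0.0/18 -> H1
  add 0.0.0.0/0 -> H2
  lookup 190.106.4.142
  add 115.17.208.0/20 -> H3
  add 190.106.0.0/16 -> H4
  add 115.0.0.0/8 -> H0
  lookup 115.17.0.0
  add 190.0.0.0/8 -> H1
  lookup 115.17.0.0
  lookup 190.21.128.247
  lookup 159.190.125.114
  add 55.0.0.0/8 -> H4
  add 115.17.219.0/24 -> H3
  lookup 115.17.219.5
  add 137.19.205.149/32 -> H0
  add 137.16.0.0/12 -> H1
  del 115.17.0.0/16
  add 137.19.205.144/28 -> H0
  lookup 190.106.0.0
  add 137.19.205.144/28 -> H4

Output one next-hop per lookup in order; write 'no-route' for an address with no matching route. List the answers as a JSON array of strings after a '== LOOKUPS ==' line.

Apply in order:
  + 115.17.0.0/16 (H3) depth=16
  + 190.106.0.0/18 (H1) depth=18
  + 0.0.0.0/0 (H2) depth=0
  lookup 190.106.4.142: bits 101111100110101000 walk d0:H2→d1:-→d2:-→d3:-→d4:-→d5:-→d6:-→d7:-→d8:-→d9:-→d10:-→d11:-→d12:-→d13:-→d14:-→d15:-→d16:-→d17:-→d18:H1 -> H1
  + 115.17.208.0/20 (H3) depth=20
  + 190.106.0.0/16 (H4) depth=16
  + 115.0.0.0/8 (H0) depth=8
  lookup 115.17.0.0: bits 0111001100010001 walk d0:H2→d1:-→d2:-→d3:-→d4:-→d5:-→d6:-→d7:-→d8:H0→d9:-→d10:-→d11:-→d12:-→d13:-→d14:-→d15:-→d16:H3 -> H3
  + 190.0.0.0/8 (H1) depth=8
  lookup 115.17.0.0: bits 0111001100010001 walk d0:H2→d1:-→d2:-→d3:-→d4:-→d5:-→d6:-→d7:-→d8:H0→d9:-→d10:-→d11:-→d12:-→d13:-→d14:-→d15:-→d16:H3 -> H3
  lookup 190.21.128.247: bits 101111100 walk d0:H2→d1:-→d2:-→d3:-→d4:-→d5:-→d6:-→d7:-→d8:H1→d9:- -> H1
  lookup 159.190.125.114: bits 10 walk d0:H2→d1:-→d2:- -> H2
  + 55.0.0.0/8 (H4) depth=8
  + 115.17.219.0/24 (H3) depth=24
  lookup 115.17.219.5: bits 011100110001000111011011 walk d0:H2→d1:-→d2:-→d3:-→d4:-→d5:-→d6:-→d7:-→d8:H0→d9:-→d10:-→d11:-→d12:-→d13:-→d14:-→d15:-→d16:H3→d17:-→d18:-→d19:-→d20:H3→d21:-→d22:-→d23:-→d24:H3 -> H3
  + 137.19.205.149/32 (H0) depth=32
  + 137.16.0.0/12 (H1) depth=12
  del 115.17.0.0/16 (clear depth 16)
  + 137.19.205.144/28 (H0) depth=28
  lookup 190.106.0.0: bits 101111100110101000 walk d0:H2→d1:-→d2:-→d3:-→d4:-→d5:-→d6:-→d7:-→d8:H1→d9:-→d10:-→d11:-→d12:-→d13:-→d14:-→d15:-→d16:H4→d17:-→d18:H1 -> H1
  + 137.19.205.144/28 (H4) depth=28

== LOOKUPS ==
["H1","H3","H3","H1","H2","H3","H1"]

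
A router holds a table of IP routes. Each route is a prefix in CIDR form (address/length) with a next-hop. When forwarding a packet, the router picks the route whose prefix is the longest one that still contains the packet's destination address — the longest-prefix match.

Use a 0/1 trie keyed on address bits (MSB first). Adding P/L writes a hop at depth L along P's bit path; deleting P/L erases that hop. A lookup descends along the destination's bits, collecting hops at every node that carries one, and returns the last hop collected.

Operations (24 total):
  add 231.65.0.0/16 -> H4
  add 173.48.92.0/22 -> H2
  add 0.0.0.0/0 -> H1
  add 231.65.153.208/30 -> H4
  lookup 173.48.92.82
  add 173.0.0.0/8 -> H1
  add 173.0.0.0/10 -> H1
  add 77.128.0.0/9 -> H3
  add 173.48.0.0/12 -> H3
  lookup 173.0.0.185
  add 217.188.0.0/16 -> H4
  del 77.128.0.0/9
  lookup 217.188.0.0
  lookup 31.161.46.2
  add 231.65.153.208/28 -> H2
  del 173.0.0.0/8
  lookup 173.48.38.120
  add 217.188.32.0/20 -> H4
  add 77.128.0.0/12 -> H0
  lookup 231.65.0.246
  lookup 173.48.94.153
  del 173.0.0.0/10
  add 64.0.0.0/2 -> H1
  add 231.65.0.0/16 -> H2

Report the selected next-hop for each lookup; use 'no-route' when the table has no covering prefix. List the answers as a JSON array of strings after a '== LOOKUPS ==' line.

Trace:
  + 231.65.0.0/16 (H4) depth=16
  + 173.48.92.0/22 (H2) depth=22
  + 0.0.0.0/0 (H1) depth=0
  + 231.65.153.208/30 (H4) depth=30
  Q 173.48.92.82: descend 1010110100110000010111 ; hops seen [H1,H2] ; pick H2
  + 173.0.0.0/8 (H1) depth=8
  + 173.0.0.0/10 (H1) depth=10
  + 77.128.0.0/9 (H3) depth=9
  + 173.48.0.0/12 (H3) depth=12
  Q 173.0.0.185: descend 1010110100 ; hops seen [H1,H1,H1] ; pick H1
  + 217.188.0.0/16 (H4) depth=16
  del 77.128.0.0/9 (clear depth 9)
  Q 217.188.0.0: descend 1101100110111100 ; hops seen [H1,H4] ; pick H4
  Q 31.161.46.2: descend 0 ; hops seen [H1] ; pick H1
  + 231.65.153.208/28 (H2) depth=28
  del 173.0.0.0/8 (clear depth 8)
  Q 173.48.38.120: descend 10101101001100000 ; hops seen [H1,H1,H3] ; pick H3
  + 217.188.32.0/20 (H4) depth=20
  + 77.128.0.0/12 (H0) depth=12
  Q 231.65.0.246: descend 1110011101000001 ; hops seen [H1,H4] ; pick H4
  Q 173.48.94.153: descend 1010110100110000010111 ; hops seen [H1,H1,H3,H2] ; pick H2
  del 173.0.0.0/10 (clear depth 10)
  + 64.0.0.0/2 (H1) depth=2
  + 231.65.0.0/16 (H2) depth=16

== LOOKUPS ==
["H2","H1","H4","H1","H3","H4","H2"]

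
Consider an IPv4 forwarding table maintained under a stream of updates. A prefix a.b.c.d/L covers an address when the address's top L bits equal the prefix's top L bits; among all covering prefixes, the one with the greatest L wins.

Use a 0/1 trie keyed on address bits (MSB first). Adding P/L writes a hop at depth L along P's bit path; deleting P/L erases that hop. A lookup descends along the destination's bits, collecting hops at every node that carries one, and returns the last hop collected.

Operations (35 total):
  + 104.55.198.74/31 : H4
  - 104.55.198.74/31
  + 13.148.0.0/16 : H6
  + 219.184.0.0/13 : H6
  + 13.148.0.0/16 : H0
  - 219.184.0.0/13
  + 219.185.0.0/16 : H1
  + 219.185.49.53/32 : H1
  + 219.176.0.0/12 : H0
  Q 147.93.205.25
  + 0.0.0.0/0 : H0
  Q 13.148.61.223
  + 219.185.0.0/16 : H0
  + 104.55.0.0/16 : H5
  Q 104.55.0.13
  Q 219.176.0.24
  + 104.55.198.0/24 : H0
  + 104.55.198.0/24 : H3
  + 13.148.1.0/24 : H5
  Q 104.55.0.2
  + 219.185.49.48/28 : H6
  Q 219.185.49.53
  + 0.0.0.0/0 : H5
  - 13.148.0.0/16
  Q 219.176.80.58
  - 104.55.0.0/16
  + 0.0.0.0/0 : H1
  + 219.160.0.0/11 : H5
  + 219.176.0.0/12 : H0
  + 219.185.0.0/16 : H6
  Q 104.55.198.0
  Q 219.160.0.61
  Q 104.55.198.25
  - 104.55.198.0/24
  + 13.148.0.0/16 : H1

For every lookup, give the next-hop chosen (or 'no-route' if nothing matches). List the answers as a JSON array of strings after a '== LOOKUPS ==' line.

Process each operation:
  + 104.55.198.74/31 (H4) depth=31
  - 104.55.198.74/31 clear@31
  + 13.148.0.0/16 (H6) depth=16
  + 219.184.0.0/13 (H6) depth=13
  + 13.148.0.0/16 (H0) depth=16
  - 219.184.0.0/13 clear@13
  + 219.185.0.0/16 (H1) depth=16
  + 219.185.49.53/32 (H1) depth=32
  + 219.176.0.0/12 (H0) depth=12
  Q 147.93.205.25: descend 1 ; hops seen [∅] ; pick no-route
  + 0.0.0.0/0 (H0) depth=0
  Q 13.148.61.223: descend 0000110110010100 ; hops seen [H0,H0] ; pick H0
  + 219.185.0.0/16 (H0) depth=16
  + 104.55.0.0/16 (H5) depth=16
  Q 104.55.0.13: descend 0110100000110111 ; hops seen [H0,H5] ; pick H5
  Q 219.176.0.24: descend 110110111011 ; hops seen [H0,H0] ; pick H0
  + 104.55.198.0/24 (H0) depth=24
  + 104.55.198.0/24 (H3) depth=24
  + 13.148.1.0/24 (H5) depth=24
  Q 104.55.0.2: descend 0110100000110111 ; hops seen [H0,H5] ; pick H5
  + 219.185.49.48/28 (H6) depth=28
  Q 219.185.49.53: descend 11011011101110010011000100110101 ; hops seen [H0,H0,H0,H6,H1] ; pick H1
  + 0.0.0.0/0 (H5) depth=0
  - 13.148.0.0/16 clear@16
  Q 219.176.80.58: descend 110110111011 ; hops seen [H5,H0] ; pick H0
  - 104.55.0.0/16 clear@16
  + 0.0.0.0/0 (H1) depth=0
  + 219.160.0.0/11 (H5) depth=11
  + 219.176.0.0/12 (H0) depth=12
  + 219.185.0.0/16 (H6) depth=16
  Q 104.55.198.0: descend 0110100000110111110001100 ; hops seen [H1,H3] ; pick H3
  Q 219.160.0.61: descend 11011011101 ; hops seen [H1,H5] ; pick H5
  Q 104.55.198.25: descend 0110100000110111110001100 ; hops seen [H1,H3] ; pick H3
  - 104.55.198.0/24 clear@24
  + 13.148.0.0/16 (H1) depth=16

== LOOKUPS ==
["no-route","H0","H5","H0","H5","H1","H0","H3","H5","H3"]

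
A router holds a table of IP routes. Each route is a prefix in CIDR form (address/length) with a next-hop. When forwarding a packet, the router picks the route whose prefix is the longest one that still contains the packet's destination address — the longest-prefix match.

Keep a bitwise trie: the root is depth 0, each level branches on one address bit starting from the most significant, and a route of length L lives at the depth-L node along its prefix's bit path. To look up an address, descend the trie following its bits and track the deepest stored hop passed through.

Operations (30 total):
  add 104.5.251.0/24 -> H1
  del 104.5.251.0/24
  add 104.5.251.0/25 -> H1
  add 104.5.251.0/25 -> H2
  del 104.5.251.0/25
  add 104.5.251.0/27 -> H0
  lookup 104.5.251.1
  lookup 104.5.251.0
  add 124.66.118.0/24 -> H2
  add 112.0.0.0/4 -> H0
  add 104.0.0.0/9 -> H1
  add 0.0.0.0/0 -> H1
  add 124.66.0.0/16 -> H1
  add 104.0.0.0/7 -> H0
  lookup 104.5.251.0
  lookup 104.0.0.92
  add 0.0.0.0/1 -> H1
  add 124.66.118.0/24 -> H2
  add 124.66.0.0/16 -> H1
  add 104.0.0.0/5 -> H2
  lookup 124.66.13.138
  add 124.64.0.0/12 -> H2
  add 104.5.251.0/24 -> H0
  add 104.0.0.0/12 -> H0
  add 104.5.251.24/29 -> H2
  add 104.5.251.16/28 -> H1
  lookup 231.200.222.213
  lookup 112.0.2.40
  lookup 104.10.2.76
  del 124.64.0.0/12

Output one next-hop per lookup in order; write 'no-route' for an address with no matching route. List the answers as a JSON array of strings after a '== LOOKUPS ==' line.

Trace:
  + 104.5.251.0/24 (H1) depth=24
  - 104.5.251.0/24 clear@24
  + 104.5.251.0/25 (H1) depth=25
  + 104.5.251.0/25 (H2) depth=25
  - 104.5.251.0/25 clear@25
  + 104.5.251.0/27 (H0) depth=27
  ? 104.5.251.1  path d0:-→d1:-→d2:-→d3:-→d4:-→d5:-→d6:-→d7:-→d8:-→d9:-→d10:-→d11:-→d12:-→d13:-→d14:-→d15:-→d16:-→d17:-→d18:-→d19:-→d20:-→d21:-→d22:-→d23:-→d24:-→d25:-→d26:-→d27:H0  best=H0
  ? 104.5.251.0  path d0:-→d1:-→d2:-→d3:-→d4:-→d5:-→d6:-→d7:-→d8:-→d9:-→d10:-→d11:-→d12:-→d13:-→d14:-→d15:-→d16:-→d17:-→d18:-→d19:-→d20:-→d21:-→d22:-→d23:-→d24:-→d25:-→d26:-→d27:H0  best=H0
  + 124.66.118.0/24 (H2) depth=24
  + 112.0.0.0/4 (H0) depth=4
  + 104.0.0.0/9 (H1) depth=9
  + 0.0.0.0/0 (H1) depth=0
  + 124.66.0.0/16 (H1) depth=16
  + 104.0.0.0/7 (H0) depth=7
  ? 104.5.251.0  path d0:H1→d1:-→d2:-→d3:-→d4:-→d5:-→d6:-→d7:H0→d8:-→d9:H1→d10:-→d11:-→d12:-→d13:-→d14:-→d15:-→d16:-→d17:-→d18:-→d19:-→d20:-→d21:-→d22:-→d23:-→d24:-→d25:-→d26:-→d27:H0  best=H0
  ? 104.0.0.92  path d0:H1→d1:-→d2:-→d3:-→d4:-→d5:-→d6:-→d7:H0→d8:-→d9:H1→d10:-→d11:-→d12:-→d13:-  best=H1
  + 0.0.0.0/1 (H1) depth=1
  + 124.66.118.0/24 (H2) depth=24
  + 124.66.0.0/16 (H1) depth=16
  + 104.0.0.0/5 (H2) depth=5
  ? 124.66.13.138  path d0:H1→d1:H1→d2:-→d3:-→d4:H0→d5:-→d6:-→d7:-→d8:-→d9:-→d10:-→d11:-→d12:-→d13:-→d14:-→d15:-→d16:H1→d17:-  best=H1
  + 124.64.0.0/12 (H2) depth=12
  + 104.5.251.0/24 (H0) depth=24
  + 104.0.0.0/12 (H0) depth=12
  + 104.5.251.24/29 (H2) depth=29
  + 104.5.251.16/28 (H1) depth=28
  ? 231.200.222.213  path d0:H1  best=H1
  ? 112.0.2.40  path d0:H1→d1:H1→d2:-→d3:-→d4:H0  best=H0
  ? 104.10.2.76  path d0:H1→d1:H1→d2:-→d3:-→d4:-→d5:H2→d6:-→d7:H0→d8:-→d9:H1→d10:-→d11:-→d12:H0  best=H0
  - 124.64.0.0/12 clear@12

== LOOKUPS ==
["H0","H0","H0","H1","H1","H1","H0","H0"]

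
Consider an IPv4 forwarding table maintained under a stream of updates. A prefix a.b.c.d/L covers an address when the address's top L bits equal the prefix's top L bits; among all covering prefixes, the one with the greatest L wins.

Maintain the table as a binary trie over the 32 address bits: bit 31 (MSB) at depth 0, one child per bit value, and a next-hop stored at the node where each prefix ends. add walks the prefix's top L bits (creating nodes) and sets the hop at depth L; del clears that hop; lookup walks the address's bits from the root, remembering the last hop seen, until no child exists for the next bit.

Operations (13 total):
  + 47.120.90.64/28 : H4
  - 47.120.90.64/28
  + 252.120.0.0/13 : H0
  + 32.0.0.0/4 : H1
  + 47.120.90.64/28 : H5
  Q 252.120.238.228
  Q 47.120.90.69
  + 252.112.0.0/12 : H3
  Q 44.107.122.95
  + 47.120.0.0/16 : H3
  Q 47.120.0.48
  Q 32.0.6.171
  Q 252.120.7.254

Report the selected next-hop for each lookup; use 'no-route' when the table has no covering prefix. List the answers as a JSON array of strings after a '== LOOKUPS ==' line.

Process each operation:
  + 47.120.90.64/28 (H4) depth=28
  - 47.120.90.64/28 clear@28
  + 252.120.0.0/13 (H0) depth=13
  + 32.0.0.0/4 (H1) depth=4
  + 47.120.90.64/28 (H5) depth=28
  Q 252.120.238.228: descend 1111110001111 ; hops seen [H0] ; pick H0
  Q 47.120.90.69: descend 0010111101111000010110100100 ; hops seen [H1,H5] ; pick H5
  + 252.112.0.0/12 (H3) depth=12
  Q 44.107.122.95: descend 001011 ; hops seen [H1] ; pick H1
  + 47.120.0.0/16 (H3) depth=16
  Q 47.120.0.48: descend 00101111011110000 ; hops seen [H1,H3] ; pick H3
  Q 32.0.6.171: descend 0010 ; hops seen [H1] ; pick H1
  Q 252.120.7.254: descend 1111110001111 ; hops seen [H3,H0] ; pick H0

== LOOKUPS ==
["H0","H5","H1","H3","H1","H0"]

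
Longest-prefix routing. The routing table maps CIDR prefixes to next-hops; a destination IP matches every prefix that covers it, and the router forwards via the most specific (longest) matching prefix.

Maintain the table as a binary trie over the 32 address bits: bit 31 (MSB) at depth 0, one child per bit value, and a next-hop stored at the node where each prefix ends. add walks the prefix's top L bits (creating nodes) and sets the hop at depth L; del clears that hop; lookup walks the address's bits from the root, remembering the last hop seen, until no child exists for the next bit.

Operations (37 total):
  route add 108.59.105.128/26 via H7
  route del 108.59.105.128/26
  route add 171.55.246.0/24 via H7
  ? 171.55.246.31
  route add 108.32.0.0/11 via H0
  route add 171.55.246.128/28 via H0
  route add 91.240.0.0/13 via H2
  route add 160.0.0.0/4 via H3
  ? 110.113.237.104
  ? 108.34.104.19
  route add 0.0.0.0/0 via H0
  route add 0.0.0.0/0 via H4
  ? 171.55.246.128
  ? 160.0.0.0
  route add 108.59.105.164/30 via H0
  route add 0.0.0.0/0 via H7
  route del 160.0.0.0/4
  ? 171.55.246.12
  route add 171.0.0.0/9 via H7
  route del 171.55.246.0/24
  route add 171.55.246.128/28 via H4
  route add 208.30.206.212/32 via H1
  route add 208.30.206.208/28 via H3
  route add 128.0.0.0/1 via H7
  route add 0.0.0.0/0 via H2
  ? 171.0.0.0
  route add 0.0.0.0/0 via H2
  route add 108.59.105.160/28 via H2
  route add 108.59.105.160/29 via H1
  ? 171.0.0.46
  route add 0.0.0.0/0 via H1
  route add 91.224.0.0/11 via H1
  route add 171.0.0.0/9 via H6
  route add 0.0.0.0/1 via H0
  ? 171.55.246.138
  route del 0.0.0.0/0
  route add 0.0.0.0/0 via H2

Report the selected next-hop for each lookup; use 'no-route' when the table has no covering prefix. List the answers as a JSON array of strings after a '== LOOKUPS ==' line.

Apply in order:
  add 108.59.105.128/26 -> H7 at depth 26
  - 108.59.105.128/26 clear@26
  add 171.55.246.0/24 -> H7 at depth 24
  Q 171.55.246.31: descend 101010110011011111110110 ; hops seen [H7] ; pick H7
  add 108.32.0.0/11 -> H0 at depth 11
  add 171.55.246.128/28 -> H0 at depth 28
  add 91.240.0.0/13 -> H2 at depth 13
  add 160.0.0.0/4 -> H3 at depth 4
  Q 110.113.237.104: descend 011011 ; hops seen [∅] ; pick no-route
  Q 108.34.104.19: descend 01101100001 ; hops seen [H0] ; pick H0
  add 0.0.0.0/0 -> H0 at depth 0
  add 0.0.0.0/0 -> H4 at depth 0
  Q 171.55.246.128: descend 1010101100110111111101101000 ; hops seen [H4,H3,H7,H0] ; pick H0
  Q 160.0.0.0: descend 1010 ; hops seen [H4,H3] ; pick H3
  add 108.59.105.164/30 -> H0 at depth 30
  add 0.0.0.0/0 -> H7 at depth 0
  - 160.0.0.0/4 clear@4
  Q 171.55.246.12: descend 101010110011011111110110 ; hops seen [H7,H7] ; pick H7
  add 171.0.0.0/9 -> H7 at depth 9
  - 171.55.246.0/24 clear@24
  add 171.55.246.128/28 -> H4 at depth 28
  add 208.30.206.212/32 -> H1 at depth 32
  add 208.30.206.208/28 -> H3 at depth 28
  add 128.0.0.0/1 -> H7 at depth 1
  add 0.0.0.0/0 -> H2 at depth 0
  Q 171.0.0.0: descend 1010101100 ; hops seen [H2,H7,H7] ; pick H7
  add 0.0.0.0/0 -> H2 at depth 0
  add 108.59.105.160/28 -> H2 at depth 28
  add 108.59.105.160/29 -> H1 at depth 29
  Q 171.0.0.46: descend 1010101100 ; hops seen [H2,H7,H7] ; pick H7
  add 0.0.0.0/0 -> H1 at depth 0
  add 91.224.0.0/11 -> H1 at depth 11
  add 171.0.0.0/9 -> H6 at depth 9
  add 0.0.0.0/1 -> H0 at depth 1
  Q 171.55.246.138: descend 1010101100110111111101101000 ; hops seen [H1,H7,H6,H4] ; pick H4
  - 0.0.0.0/0 clear@0
  add 0.0.0.0/0 -> H2 at depth 0

== LOOKUPS ==
["H7","no-route","H0","H0","H3","H7","H7","H7","H4"]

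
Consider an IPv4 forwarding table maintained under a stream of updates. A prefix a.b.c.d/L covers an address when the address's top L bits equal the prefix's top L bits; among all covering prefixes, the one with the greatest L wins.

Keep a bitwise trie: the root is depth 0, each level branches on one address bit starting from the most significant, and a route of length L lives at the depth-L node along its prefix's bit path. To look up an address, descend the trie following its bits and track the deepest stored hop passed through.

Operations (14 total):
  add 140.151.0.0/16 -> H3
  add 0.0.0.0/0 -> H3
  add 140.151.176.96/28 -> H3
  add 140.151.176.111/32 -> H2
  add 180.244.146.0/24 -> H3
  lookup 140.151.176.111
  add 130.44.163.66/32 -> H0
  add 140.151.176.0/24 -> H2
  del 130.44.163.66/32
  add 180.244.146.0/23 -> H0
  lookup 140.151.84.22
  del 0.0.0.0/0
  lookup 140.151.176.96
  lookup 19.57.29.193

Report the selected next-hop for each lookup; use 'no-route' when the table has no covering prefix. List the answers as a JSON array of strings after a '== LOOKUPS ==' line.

Trace:
  add 140.151.0.0/16 -> H3 at depth 16
  add 0.0.0.0/0 -> H3 at depth 0
  add 140.151.176.96/28 -> H3 at depth 28
  add 140.151.176.111/32 -> H2 at depth 32
  add 180.244.146.0/24 -> H3 at depth 24
  ? 140.151.176.111  path d0:H3→d1:-→d2:-→d3:-→d4:-→d5:-→d6:-→d7:-→d8:-→d9:-→d10:-→d11:-→d12:-→d13:-→d14:-→d15:-→d16:H3→d17:-→d18:-→d19:-→d20:-→d21:-→d22:-→d23:-→d24:-→d25:-→d26:-→d27:-→d28:H3→d29:-→d30:-→d31:-→d32:H2  best=H2
  add 130.44.163.66/32 -> H0 at depth 32
  add 140.151.176.0/24 -> H2 at depth 24
  - 130.44.163.66/32 clear@32
  add 180.244.146.0/23 -> H0 at depth 23
  ? 140.151.84.22  path d0:H3→d1:-→d2:-→d3:-→d4:-→d5:-→d6:-→d7:-→d8:-→d9:-→d10:-→d11:-→d12:-→d13:-→d14:-→d15:-→d16:H3  best=H3
  - 0.0.0.0/0 clear@0
  ? 140.151.176.96  path d0:-→d1:-→d2:-→d3:-→d4:-→d5:-→d6:-→d7:-→d8:-→d9:-→d10:-→d11:-→d12:-→d13:-→d14:-→d15:-→d16:H3→d17:-→d18:-→d19:-→d20:-→d21:-→d22:-→d23:-→d24:H2→d25:-→d26:-→d27:-→d28:H3  best=H3
  ? 19.57.29.193  path d0:-  best=no-route

== LOOKUPS ==
["H2","H3","H3","no-route"]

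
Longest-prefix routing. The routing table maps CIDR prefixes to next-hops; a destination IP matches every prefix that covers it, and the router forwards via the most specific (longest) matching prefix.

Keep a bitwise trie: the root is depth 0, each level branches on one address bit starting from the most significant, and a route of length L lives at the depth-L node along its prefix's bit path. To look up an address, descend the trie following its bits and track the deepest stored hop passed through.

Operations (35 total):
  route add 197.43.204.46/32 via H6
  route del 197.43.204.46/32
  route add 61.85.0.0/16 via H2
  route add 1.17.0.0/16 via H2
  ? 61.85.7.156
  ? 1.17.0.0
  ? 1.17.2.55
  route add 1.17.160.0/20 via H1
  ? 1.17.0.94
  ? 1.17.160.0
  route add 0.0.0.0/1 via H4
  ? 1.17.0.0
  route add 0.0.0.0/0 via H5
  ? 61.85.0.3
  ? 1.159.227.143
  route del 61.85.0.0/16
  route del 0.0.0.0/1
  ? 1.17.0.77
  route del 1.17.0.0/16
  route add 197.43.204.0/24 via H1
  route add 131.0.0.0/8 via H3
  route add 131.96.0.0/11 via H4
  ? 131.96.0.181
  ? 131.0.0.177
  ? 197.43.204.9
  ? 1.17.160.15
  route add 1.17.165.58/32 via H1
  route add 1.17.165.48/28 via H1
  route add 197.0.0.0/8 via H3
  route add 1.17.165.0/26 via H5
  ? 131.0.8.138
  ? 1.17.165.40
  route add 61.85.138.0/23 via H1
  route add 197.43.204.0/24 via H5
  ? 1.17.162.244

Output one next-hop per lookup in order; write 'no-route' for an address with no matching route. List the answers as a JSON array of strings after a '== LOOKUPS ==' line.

Apply in order:
  + 197.43.204.46/32 (H6) depth=32
  - 197.43.204.46/32 clear@32
  + 61.85.0.0/16 (H2) depth=16
  + 1.17.0.0/16 (H2) depth=16
  lookup 61.85.7.156: bits 0011110101010101 walk d0:-→d1:-→d2:-→d3:-→d4:-→d5:-→d6:-→d7:-→d8:-→d9:-→d10:-→d11:-→d12:-→d13:-→d14:-→d15:-→d16:H2 -> H2
  lookup 1.17.0.0: bits 0000000100010001 walk d0:-→d1:-→d2:-→d3:-→d4:-→d5:-→d6:-→d7:-→d8:-→d9:-→d10:-→d11:-→d12:-→d13:-→d14:-→d15:-→d16:H2 -> H2
  lookup 1.17.2.55: bits 0000000100010001 walk d0:-→d1:-→d2:-→d3:-→d4:-→d5:-→d6:-→d7:-→d8:-→d9:-→d10:-→d11:-→d12:-→d13:-→d14:-→d15:-→d16:H2 -> H2
  + 1.17.160.0/20 (H1) depth=20
  lookup 1.17.0.94: bits 0000000100010001 walk d0:-→d1:-→d2:-→d3:-→d4:-→d5:-→d6:-→d7:-→d8:-→d9:-→d10:-→d11:-→d12:-→d13:-→d14:-→d15:-→d16:H2 -> H2
  lookup 1.17.160.0: bits 00000001000100011010 walk d0:-→d1:-→d2:-→d3:-→d4:-→d5:-→d6:-→d7:-→d8:-→d9:-→d10:-→d11:-→d12:-→d13:-→d14:-→d15:-→d16:H2→d17:-→d18:-→d19:-→d20:H1 -> H1
  + 0.0.0.0/1 (H4) depth=1
  lookup 1.17.0.0: bits 0000000100010001 walk d0:-→d1:H4→d2:-→d3:-→d4:-→d5:-→d6:-→d7:-→d8:-→d9:-→d10:-→d11:-→d12:-→d13:-→d14:-→d15:-→d16:H2 -> H2
  + 0.0.0.0/0 (H5) depth=0
  lookup 61.85.0.3: bits 0011110101010101 walk d0:H5→d1:H4→d2:-→d3:-→d4:-→d5:-→d6:-→d7:-→d8:-→d9:-→d10:-→d11:-→d12:-→d13:-→d14:-→d15:-→d16:H2 -> H2
  lookup 1.159.227.143: bits 00000001 walk d0:H5→d1:H4→d2:-→d3:-→d4:-→d5:-→d6:-→d7:-→d8:- -> H4
  - 61.85.0.0/16 clear@16
  - 0.0.0.0/1 clear@1
  lookup 1.17.0.77: bits 0000000100010001 walk d0:H5→d1:-→d2:-→d3:-→d4:-→d5:-→d6:-→d7:-→d8:-→d9:-→d10:-→d11:-→d12:-→d13:-→d14:-→d15:-→d16:H2 -> H2
  - 1.17.0.0/16 clear@16
  + 197.43.204.0/24 (H1) depth=24
  + 131.0.0.0/8 (H3) depth=8
  + 131.96.0.0/11 (H4) depth=11
  lookup 131.96.0.181: bits 10000011011 walk d0:H5→d1:-→d2:-→d3:-→d4:-→d5:-→d6:-→d7:-→d8:H3→d9:-→d10:-→d11:H4 -> H4
  lookup 131.0.0.177: bits 100000110 walk d0:H5→d1:-→d2:-→d3:-→d4:-→d5:-→d6:-→d7:-→d8:H3→d9:- -> H3
  lookup 197.43.204.9: bits 11000101001010111100110000 walk d0:H5→d1:-→d2:-→d3:-→d4:-→d5:-→d6:-→d7:-→d8:-→d9:-→d10:-→d11:-→d12:-→d13:-→d14:-→d15:-→d16:-→d17:-→d18:-→d19:-→d20:-→d21:-→d22:-→d23:-→d24:H1→d25:-→d26:- -> H1
  lookup 1.17.160.15: bits 00000001000100011010 walk d0:H5→d1:-→d2:-→d3:-→d4:-→d5:-→d6:-→d7:-→d8:-→d9:-→d10:-→d11:-→d12:-→d13:-→d14:-→d15:-→d16:-→d17:-→d18:-→d19:-→d20:H1 -> H1
  + 1.17.165.58/32 (H1) depth=32
  + 1.17.165.48/28 (H1) depth=28
  + 197.0.0.0/8 (H3) depth=8
  + 1.17.165.0/26 (H5) depth=26
  lookup 131.0.8.138: bits 100000110 walk d0:H5→d1:-→d2:-→d3:-→d4:-→d5:-→d6:-→d7:-→d8:H3→d9:- -> H3
  lookup 1.17.165.40: bits 000000010001000110100101001 walk d0:H5→d1:-→d2:-→d3:-→d4:-→d5:-→d6:-→d7:-→d8:-→d9:-→d10:-→d11:-→d12:-→d13:-→d14:-→d15:-→d16:-→d17:-→d18:-→d19:-→d20:H1→d21:-→d22:-→d23:-→d24:-→d25:-→d26:H5→d27:- -> H5
  + 61.85.138.0/23 (H1) depth=23
  + 197.43.204.0/24 (H5) depth=24
  lookup 1.17.162.244: bits 000000010001000110100 walk d0:H5→d1:-→d2:-→d3:-→d4:-→d5:-→d6:-→d7:-→d8:-→d9:-→d10:-→d11:-→d12:-→d13:-→d14:-→d15:-→d16:-→d17:-→d18:-→d19:-→d20:H1→d21:- -> H1

== LOOKUPS ==
["H2","H2","H2","H2","H1","H2","H2","H4","H2","H4","H3","H1","H1","H3","H5","H1"]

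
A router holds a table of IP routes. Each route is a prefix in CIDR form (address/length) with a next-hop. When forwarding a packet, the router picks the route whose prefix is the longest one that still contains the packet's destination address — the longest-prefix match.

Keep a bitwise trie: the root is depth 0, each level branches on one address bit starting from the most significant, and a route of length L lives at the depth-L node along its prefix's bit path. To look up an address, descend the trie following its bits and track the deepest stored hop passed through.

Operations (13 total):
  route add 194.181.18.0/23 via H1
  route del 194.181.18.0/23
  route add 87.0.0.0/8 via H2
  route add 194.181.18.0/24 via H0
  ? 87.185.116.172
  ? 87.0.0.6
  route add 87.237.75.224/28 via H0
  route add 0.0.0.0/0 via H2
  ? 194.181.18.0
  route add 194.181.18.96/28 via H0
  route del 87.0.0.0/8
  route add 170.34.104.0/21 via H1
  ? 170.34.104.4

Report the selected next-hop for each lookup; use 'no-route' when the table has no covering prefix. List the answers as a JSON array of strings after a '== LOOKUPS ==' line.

Process each operation:
  add 194.181.18.0/23 -> H1 at depth 23
  - 194.181.18.0/23 clear@23
  add 87.0.0.0/8 -> H2 at depth 8
  add 194.181.18.0/24 -> H0 at depth 24
  Q 87.185.116.172: descend 01010111 ; hops seen [H2] ; pick H2
  Q 87.0.0.6: descend 01010111 ; hops seen [H2] ; pick H2
  add 87.237.75.224/28 -> H0 at depth 28
  add 0.0.0.0/0 -> H2 at depth 0
  Q 194.181.18.0: descend 110000101011010100010010 ; hops seen [H2,H0] ; pick H0
  add 194.181.18.96/28 -> H0 at depth 28
  - 87.0.0.0/8 clear@8
  add 170.34.104.0/21 -> H1 at depth 21
  Q 170.34.104.4: descend 101010100010001001101 ; hops seen [H2,H1] ; pick H1

== LOOKUPS ==
["H2","H2","H0","H1"]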